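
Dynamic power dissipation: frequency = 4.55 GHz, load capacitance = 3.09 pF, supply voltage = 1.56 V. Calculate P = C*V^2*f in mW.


Step 1: V^2 = 1.56^2 = 2.4336 V^2
Step 2: P = C*V^2*f = 3.09e-12 F * 2.4336 * 4.55e9 Hz
Step 3: P = 3.42151992e-02 W
Step 4: P = 34.215 mW

34.215


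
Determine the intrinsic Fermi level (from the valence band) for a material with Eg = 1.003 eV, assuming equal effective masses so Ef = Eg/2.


Step 1: For an intrinsic semiconductor, the Fermi level sits at midgap.
Step 2: Ef = Eg / 2 = 1.003 / 2 = 0.5015 eV

0.5015


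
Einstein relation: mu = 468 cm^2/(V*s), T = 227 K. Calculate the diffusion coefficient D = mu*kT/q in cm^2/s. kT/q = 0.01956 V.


Step 1: D = mu * (kT/q)
Step 2: D = 468 * 0.01956
Step 3: D = 9.15 cm^2/s

9.15


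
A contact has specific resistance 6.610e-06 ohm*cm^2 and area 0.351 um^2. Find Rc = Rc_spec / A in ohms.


Step 1: Convert area to cm^2: 0.351 um^2 = 3.5100e-09 cm^2
Step 2: Rc = Rc_spec / A = 6.610e-06 / 3.5100e-09
Step 3: Rc = 1.88e+03 ohms

1.88e+03


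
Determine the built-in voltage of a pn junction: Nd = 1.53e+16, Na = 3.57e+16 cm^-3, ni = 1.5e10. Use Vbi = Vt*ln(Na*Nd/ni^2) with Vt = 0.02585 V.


Step 1: Compute Na*Nd/ni^2 = 3.57e+16 * 1.53e+16 / (1.5e10)^2 = 2.4276e+12
Step 2: ln(2.4276e+12) = 28.5179
Step 3: Vbi = 0.02585 * 28.5179 = 0.737 V

0.737


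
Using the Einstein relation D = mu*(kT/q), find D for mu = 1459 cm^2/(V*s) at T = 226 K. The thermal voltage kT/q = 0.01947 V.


Step 1: D = mu * (kT/q)
Step 2: D = 1459 * 0.01947
Step 3: D = 28.41 cm^2/s

28.41


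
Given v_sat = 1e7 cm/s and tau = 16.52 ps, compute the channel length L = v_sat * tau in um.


Step 1: tau in seconds = 16.52 ps * 1e-12 = 1.6520e-11 s
Step 2: L = v_sat * tau = 1e7 * 1.6520e-11 = 1.6520e-04 cm
Step 3: L in um = 1.6520e-04 * 1e4 = 1.652 um

1.652


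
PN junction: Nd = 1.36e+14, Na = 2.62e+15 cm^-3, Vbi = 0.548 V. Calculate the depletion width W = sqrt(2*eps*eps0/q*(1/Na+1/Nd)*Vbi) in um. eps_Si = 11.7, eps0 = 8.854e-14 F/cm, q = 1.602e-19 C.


Step 1: 1/Na + 1/Nd = 1/2.62e+15 + 1/1.36e+14 = 7.73462e-15
Step 2: 2*eps*eps0/q = 2*11.7*8.854e-14/1.602e-19 = 1.293281e+07
Step 3: W^2 = 1.293281e+07 * 7.73462e-15 * 0.548 = 5.48166e-08
Step 4: W = sqrt(5.48166e-08) = 2.341e-04 cm = 2.341 um

2.341


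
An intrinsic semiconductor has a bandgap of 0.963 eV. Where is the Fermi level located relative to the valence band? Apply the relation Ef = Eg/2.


Step 1: For an intrinsic semiconductor, the Fermi level sits at midgap.
Step 2: Ef = Eg / 2 = 0.963 / 2 = 0.4815 eV

0.4815


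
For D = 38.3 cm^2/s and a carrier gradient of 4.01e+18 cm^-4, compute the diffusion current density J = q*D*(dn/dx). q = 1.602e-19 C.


Step 1: J = q * D * (dn/dx)
Step 2: J = 1.602e-19 * 38.3 * 4.01e+18
Step 3: J = 2.46e+01 A/cm^2

2.46e+01


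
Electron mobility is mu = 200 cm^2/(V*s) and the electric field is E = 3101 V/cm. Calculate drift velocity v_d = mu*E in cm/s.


Step 1: v_d = mu * E
Step 2: v_d = 200 * 3101 = 620200
Step 3: v_d = 6.20e+05 cm/s

6.20e+05


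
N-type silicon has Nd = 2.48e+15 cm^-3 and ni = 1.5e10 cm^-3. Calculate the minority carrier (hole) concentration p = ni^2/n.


Step 1: Since Nd >> ni, n ≈ Nd = 2.48e+15 cm^-3
Step 2: p = ni^2 / n = (1.5e10)^2 / 2.48e+15
Step 3: p = 2.25e20 / 2.48e+15 = 9.07e+04 cm^-3

9.07e+04


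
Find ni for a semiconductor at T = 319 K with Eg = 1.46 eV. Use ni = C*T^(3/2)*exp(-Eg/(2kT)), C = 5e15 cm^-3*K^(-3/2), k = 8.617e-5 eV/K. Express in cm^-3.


Step 1: Compute kT = 8.617e-5 * 319 = 0.02748823 eV
Step 2: Exponent = -Eg/(2kT) = -1.46/(2*0.02748823) = -26.55682
Step 3: T^(3/2) = 319^1.5 = 5697.52
Step 4: ni = 5e15 * 5697.52 * exp(-26.55682) = 8.34e+07 cm^-3

8.34e+07


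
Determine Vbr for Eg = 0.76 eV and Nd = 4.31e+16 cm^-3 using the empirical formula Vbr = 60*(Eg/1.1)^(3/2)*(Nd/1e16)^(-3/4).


Step 1: Eg/1.1 = 0.76/1.1 = 0.690909
Step 2: (Eg/1.1)^1.5 = 0.690909^1.5 = 0.574290
Step 3: (Nd/1e16)^(-0.75) = (4.31)^(-0.75) = 0.334304
Step 4: Vbr = 60 * 0.574290 * 0.334304 = 11.5 V

11.5


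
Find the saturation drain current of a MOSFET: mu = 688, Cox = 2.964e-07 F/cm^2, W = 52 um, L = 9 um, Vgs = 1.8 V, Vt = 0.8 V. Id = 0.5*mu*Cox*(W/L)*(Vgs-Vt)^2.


Step 1: Overdrive voltage Vov = Vgs - Vt = 1.8 - 0.8 = 1.0 V
Step 2: W/L = 52/9 = 5.77778
Step 3: Id = 0.5 * 688 * 2.964e-07 * 5.77778 * 1.0^2
Step 4: Id = 5.89e-04 A

5.89e-04


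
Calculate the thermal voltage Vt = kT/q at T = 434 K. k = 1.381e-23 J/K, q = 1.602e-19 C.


Step 1: kT = 1.381e-23 * 434 = 5.99354e-21 J
Step 2: Vt = kT/q = 5.99354e-21 / 1.602e-19
Step 3: Vt = 0.03741 V

0.03741


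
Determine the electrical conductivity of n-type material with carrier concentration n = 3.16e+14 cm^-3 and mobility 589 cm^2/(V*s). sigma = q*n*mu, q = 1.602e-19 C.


Step 1: sigma = q * n * mu
Step 2: sigma = 1.602e-19 * 3.16e+14 * 589
Step 3: sigma = 2.982e-02 S/cm

2.982e-02


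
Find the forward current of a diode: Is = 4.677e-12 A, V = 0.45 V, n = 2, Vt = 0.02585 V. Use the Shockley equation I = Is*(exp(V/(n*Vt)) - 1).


Step 1: V/(n*Vt) = 0.45/(2*0.02585) = 8.7041
Step 2: exp(8.7041) = 6.0276e+03
Step 3: I = 4.677e-12 * (6.0276e+03 - 1) = 2.82e-08 A

2.82e-08


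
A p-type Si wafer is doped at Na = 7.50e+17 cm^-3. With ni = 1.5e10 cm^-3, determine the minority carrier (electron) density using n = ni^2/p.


Step 1: Majority hole concentration p ≈ Na = 7.50e+17 cm^-3
Step 2: n = ni^2 / Na = (1.5e10)^2 / 7.50e+17
Step 3: n = 3.00e+02 cm^-3

3.00e+02


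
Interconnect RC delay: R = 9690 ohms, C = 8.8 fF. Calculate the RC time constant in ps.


Step 1: tau = R * C
Step 2: tau = 9690 * 8.8 fF = 9690 * 8.8e-15 F
Step 3: tau = 8.5272e-11 s = 85.272 ps

85.272


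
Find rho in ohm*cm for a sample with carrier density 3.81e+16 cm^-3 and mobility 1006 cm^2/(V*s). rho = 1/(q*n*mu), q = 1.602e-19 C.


Step 1: sigma = q * n * mu = 1.602e-19 * 3.81e+16 * 1006 = 6.14024e+00 S/cm
Step 2: rho = 1 / sigma = 1 / 6.14024e+00 = 0.1629 ohm*cm

0.1629


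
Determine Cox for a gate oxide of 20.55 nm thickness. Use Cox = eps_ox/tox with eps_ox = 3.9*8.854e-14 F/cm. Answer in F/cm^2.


Step 1: eps_ox = 3.9 * 8.854e-14 = 3.45306e-13 F/cm
Step 2: tox in cm = 20.55 nm * 1e-7 = 2.0550e-06 cm
Step 3: Cox = 3.45306e-13 / 2.0550e-06 = 1.68e-07 F/cm^2

1.68e-07


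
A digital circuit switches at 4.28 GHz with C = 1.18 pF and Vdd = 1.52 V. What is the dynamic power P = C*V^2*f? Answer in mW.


Step 1: V^2 = 1.52^2 = 2.3104 V^2
Step 2: P = C*V^2*f = 1.18e-12 F * 2.3104 * 4.28e9 Hz
Step 3: P = 1.166844416e-02 W
Step 4: P = 11.668 mW

11.668


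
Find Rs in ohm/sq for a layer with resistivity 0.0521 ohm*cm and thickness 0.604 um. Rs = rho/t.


Step 1: Convert thickness to cm: t = 0.604 um = 6.0400e-05 cm
Step 2: Rs = rho / t = 0.0521 / 6.0400e-05
Step 3: Rs = 862.6 ohm/sq

862.6


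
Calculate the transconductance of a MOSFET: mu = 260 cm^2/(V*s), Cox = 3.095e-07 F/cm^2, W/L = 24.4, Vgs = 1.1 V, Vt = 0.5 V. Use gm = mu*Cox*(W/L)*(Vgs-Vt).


Step 1: Vov = Vgs - Vt = 1.1 - 0.5 = 0.6 V
Step 2: gm = mu * Cox * (W/L) * Vov
Step 3: gm = 260 * 3.095e-07 * 24.4 * 0.6 = 1.18e-03 S

1.18e-03


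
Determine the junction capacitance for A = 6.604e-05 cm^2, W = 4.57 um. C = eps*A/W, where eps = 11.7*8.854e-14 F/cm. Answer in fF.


Step 1: eps_Si = 11.7 * 8.854e-14 = 1.035918e-12 F/cm
Step 2: W in cm = 4.57 * 1e-4 = 4.57e-04 cm
Step 3: C = 1.035918e-12 * 6.604e-05 / 4.57e-04 = 1.496981e-13 F
Step 4: C = 149.7 fF

149.7


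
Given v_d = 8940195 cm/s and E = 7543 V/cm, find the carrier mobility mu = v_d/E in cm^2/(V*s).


Step 1: mu = v_d / E
Step 2: mu = 8940195 / 7543
Step 3: mu = 1185.23 cm^2/(V*s)

1185.23


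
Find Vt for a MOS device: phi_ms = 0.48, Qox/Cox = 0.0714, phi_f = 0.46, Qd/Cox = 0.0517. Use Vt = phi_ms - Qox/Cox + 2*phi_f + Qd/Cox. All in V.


Step 1: Vt = phi_ms - Qox/Cox + 2*phi_f + Qd/Cox
Step 2: Vt = 0.48 - 0.0714 + 2*0.46 + 0.0517
Step 3: Vt = 0.48 - 0.0714 + 0.92 + 0.0517
Step 4: Vt = 1.3803 V

1.3803


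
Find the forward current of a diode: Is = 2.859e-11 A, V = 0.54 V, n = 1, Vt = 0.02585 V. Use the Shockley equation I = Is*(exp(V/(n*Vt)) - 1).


Step 1: V/(n*Vt) = 0.54/(1*0.02585) = 20.8897
Step 2: exp(20.8897) = 1.1811e+09
Step 3: I = 2.859e-11 * (1.1811e+09 - 1) = 3.38e-02 A

3.38e-02


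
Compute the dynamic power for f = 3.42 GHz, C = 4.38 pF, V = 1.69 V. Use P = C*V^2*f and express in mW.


Step 1: V^2 = 1.69^2 = 2.8561 V^2
Step 2: P = C*V^2*f = 4.38e-12 F * 2.8561 * 3.42e9 Hz
Step 3: P = 4.278323556e-02 W
Step 4: P = 42.783 mW

42.783


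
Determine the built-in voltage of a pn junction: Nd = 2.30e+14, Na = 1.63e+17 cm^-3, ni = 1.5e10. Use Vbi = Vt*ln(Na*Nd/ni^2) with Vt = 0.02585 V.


Step 1: Compute Na*Nd/ni^2 = 1.63e+17 * 2.30e+14 / (1.5e10)^2 = 1.6662e+11
Step 2: ln(1.6662e+11) = 25.8390
Step 3: Vbi = 0.02585 * 25.8390 = 0.668 V

0.668


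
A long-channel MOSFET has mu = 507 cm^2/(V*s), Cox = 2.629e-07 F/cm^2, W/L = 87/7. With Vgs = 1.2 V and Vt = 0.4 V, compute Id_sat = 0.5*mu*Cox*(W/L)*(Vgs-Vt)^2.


Step 1: Overdrive voltage Vov = Vgs - Vt = 1.2 - 0.4 = 0.8 V
Step 2: W/L = 87/7 = 12.4286
Step 3: Id = 0.5 * 507 * 2.629e-07 * 12.4286 * 0.8^2
Step 4: Id = 5.30e-04 A

5.30e-04


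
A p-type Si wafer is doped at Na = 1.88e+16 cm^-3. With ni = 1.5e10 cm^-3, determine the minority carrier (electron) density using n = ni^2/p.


Step 1: Majority hole concentration p ≈ Na = 1.88e+16 cm^-3
Step 2: n = ni^2 / Na = (1.5e10)^2 / 1.88e+16
Step 3: n = 1.20e+04 cm^-3

1.20e+04


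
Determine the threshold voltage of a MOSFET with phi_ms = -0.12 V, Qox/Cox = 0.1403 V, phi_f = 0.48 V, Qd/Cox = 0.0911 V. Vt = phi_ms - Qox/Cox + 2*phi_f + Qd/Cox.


Step 1: Vt = phi_ms - Qox/Cox + 2*phi_f + Qd/Cox
Step 2: Vt = -0.12 - 0.1403 + 2*0.48 + 0.0911
Step 3: Vt = -0.12 - 0.1403 + 0.96 + 0.0911
Step 4: Vt = 0.7908 V

0.7908


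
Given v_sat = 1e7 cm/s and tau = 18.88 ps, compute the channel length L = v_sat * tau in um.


Step 1: tau in seconds = 18.88 ps * 1e-12 = 1.8880e-11 s
Step 2: L = v_sat * tau = 1e7 * 1.8880e-11 = 1.8880e-04 cm
Step 3: L in um = 1.8880e-04 * 1e4 = 1.888 um

1.888


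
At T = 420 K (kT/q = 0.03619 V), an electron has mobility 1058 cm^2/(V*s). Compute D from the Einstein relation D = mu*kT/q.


Step 1: D = mu * (kT/q)
Step 2: D = 1058 * 0.03619
Step 3: D = 38.29 cm^2/s

38.29


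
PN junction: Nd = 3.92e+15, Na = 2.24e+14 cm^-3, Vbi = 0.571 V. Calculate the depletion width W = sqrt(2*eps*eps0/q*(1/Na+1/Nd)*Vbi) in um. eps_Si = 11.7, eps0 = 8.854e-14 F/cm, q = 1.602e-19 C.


Step 1: 1/Na + 1/Nd = 1/2.24e+14 + 1/3.92e+15 = 4.71939e-15
Step 2: 2*eps*eps0/q = 2*11.7*8.854e-14/1.602e-19 = 1.293281e+07
Step 3: W^2 = 1.293281e+07 * 4.71939e-15 * 0.571 = 3.48510e-08
Step 4: W = sqrt(3.48510e-08) = 1.867e-04 cm = 1.867 um

1.867


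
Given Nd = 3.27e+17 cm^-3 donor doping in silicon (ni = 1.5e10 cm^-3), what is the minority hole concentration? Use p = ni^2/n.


Step 1: Since Nd >> ni, n ≈ Nd = 3.27e+17 cm^-3
Step 2: p = ni^2 / n = (1.5e10)^2 / 3.27e+17
Step 3: p = 2.25e20 / 3.27e+17 = 6.88e+02 cm^-3

6.88e+02


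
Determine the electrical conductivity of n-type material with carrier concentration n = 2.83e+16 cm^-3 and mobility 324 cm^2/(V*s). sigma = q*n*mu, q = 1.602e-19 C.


Step 1: sigma = q * n * mu
Step 2: sigma = 1.602e-19 * 2.83e+16 * 324
Step 3: sigma = 1.469e+00 S/cm

1.469e+00


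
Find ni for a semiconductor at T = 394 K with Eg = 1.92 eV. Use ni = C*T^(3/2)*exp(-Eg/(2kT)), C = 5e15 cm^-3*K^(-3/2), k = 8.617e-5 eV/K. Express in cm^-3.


Step 1: Compute kT = 8.617e-5 * 394 = 0.03395098 eV
Step 2: Exponent = -Eg/(2kT) = -1.92/(2*0.03395098) = -28.27606
Step 3: T^(3/2) = 394^1.5 = 7820.68
Step 4: ni = 5e15 * 7820.68 * exp(-28.27606) = 2.05e+07 cm^-3

2.05e+07


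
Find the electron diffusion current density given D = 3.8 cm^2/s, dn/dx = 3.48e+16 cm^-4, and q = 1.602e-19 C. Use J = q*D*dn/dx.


Step 1: J = q * D * (dn/dx)
Step 2: J = 1.602e-19 * 3.8 * 3.48e+16
Step 3: J = 2.12e-02 A/cm^2

2.12e-02


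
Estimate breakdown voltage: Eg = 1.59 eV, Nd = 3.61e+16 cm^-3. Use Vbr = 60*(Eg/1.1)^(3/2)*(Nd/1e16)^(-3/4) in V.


Step 1: Eg/1.1 = 1.59/1.1 = 1.445455
Step 2: (Eg/1.1)^1.5 = 1.445455^1.5 = 1.737828
Step 3: (Nd/1e16)^(-0.75) = (3.61)^(-0.75) = 0.381830
Step 4: Vbr = 60 * 1.737828 * 0.381830 = 39.8 V

39.8


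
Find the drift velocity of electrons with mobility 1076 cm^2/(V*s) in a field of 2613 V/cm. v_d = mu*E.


Step 1: v_d = mu * E
Step 2: v_d = 1076 * 2613 = 2811588
Step 3: v_d = 2.81e+06 cm/s

2.81e+06


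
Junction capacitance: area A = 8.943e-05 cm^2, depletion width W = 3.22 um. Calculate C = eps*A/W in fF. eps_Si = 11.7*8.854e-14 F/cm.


Step 1: eps_Si = 11.7 * 8.854e-14 = 1.035918e-12 F/cm
Step 2: W in cm = 3.22 * 1e-4 = 3.22e-04 cm
Step 3: C = 1.035918e-12 * 8.943e-05 / 3.22e-04 = 2.877085e-13 F
Step 4: C = 287.71 fF

287.71


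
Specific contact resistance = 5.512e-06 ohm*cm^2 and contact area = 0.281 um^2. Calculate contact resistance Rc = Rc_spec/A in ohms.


Step 1: Convert area to cm^2: 0.281 um^2 = 2.8100e-09 cm^2
Step 2: Rc = Rc_spec / A = 5.512e-06 / 2.8100e-09
Step 3: Rc = 1.96e+03 ohms

1.96e+03


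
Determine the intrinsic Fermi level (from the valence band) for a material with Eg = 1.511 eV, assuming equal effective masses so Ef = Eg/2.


Step 1: For an intrinsic semiconductor, the Fermi level sits at midgap.
Step 2: Ef = Eg / 2 = 1.511 / 2 = 0.7555 eV

0.7555


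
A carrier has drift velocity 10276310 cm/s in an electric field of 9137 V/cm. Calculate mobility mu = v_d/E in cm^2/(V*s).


Step 1: mu = v_d / E
Step 2: mu = 10276310 / 9137
Step 3: mu = 1124.69 cm^2/(V*s)

1124.69


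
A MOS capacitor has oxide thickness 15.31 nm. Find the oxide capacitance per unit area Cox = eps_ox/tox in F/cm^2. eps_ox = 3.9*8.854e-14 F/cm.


Step 1: eps_ox = 3.9 * 8.854e-14 = 3.45306e-13 F/cm
Step 2: tox in cm = 15.31 nm * 1e-7 = 1.5310e-06 cm
Step 3: Cox = 3.45306e-13 / 1.5310e-06 = 2.26e-07 F/cm^2

2.26e-07


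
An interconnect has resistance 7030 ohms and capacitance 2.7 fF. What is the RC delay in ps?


Step 1: tau = R * C
Step 2: tau = 7030 * 2.7 fF = 7030 * 2.7e-15 F
Step 3: tau = 1.8981e-11 s = 18.981 ps

18.981


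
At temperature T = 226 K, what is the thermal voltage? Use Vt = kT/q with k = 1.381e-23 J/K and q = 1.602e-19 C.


Step 1: kT = 1.381e-23 * 226 = 3.12106e-21 J
Step 2: Vt = kT/q = 3.12106e-21 / 1.602e-19
Step 3: Vt = 0.01948 V

0.01948


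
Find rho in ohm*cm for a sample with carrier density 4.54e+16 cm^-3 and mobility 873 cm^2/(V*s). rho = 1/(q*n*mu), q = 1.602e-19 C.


Step 1: sigma = q * n * mu = 1.602e-19 * 4.54e+16 * 873 = 6.34940e+00 S/cm
Step 2: rho = 1 / sigma = 1 / 6.34940e+00 = 0.1575 ohm*cm

0.1575


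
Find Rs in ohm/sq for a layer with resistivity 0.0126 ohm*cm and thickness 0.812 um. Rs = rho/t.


Step 1: Convert thickness to cm: t = 0.812 um = 8.1200e-05 cm
Step 2: Rs = rho / t = 0.0126 / 8.1200e-05
Step 3: Rs = 155.2 ohm/sq

155.2


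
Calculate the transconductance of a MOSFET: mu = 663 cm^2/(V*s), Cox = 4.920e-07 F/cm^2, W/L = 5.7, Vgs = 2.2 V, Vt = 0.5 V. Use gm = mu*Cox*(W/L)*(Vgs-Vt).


Step 1: Vov = Vgs - Vt = 2.2 - 0.5 = 1.7 V
Step 2: gm = mu * Cox * (W/L) * Vov
Step 3: gm = 663 * 4.920e-07 * 5.7 * 1.7 = 3.16e-03 S

3.16e-03


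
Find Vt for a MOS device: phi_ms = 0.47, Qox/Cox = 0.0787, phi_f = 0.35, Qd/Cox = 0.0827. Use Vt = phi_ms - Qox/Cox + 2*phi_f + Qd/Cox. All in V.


Step 1: Vt = phi_ms - Qox/Cox + 2*phi_f + Qd/Cox
Step 2: Vt = 0.47 - 0.0787 + 2*0.35 + 0.0827
Step 3: Vt = 0.47 - 0.0787 + 0.7 + 0.0827
Step 4: Vt = 1.174 V

1.174


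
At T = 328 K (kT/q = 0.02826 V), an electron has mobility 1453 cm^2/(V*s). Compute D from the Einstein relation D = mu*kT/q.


Step 1: D = mu * (kT/q)
Step 2: D = 1453 * 0.02826
Step 3: D = 41.06 cm^2/s

41.06


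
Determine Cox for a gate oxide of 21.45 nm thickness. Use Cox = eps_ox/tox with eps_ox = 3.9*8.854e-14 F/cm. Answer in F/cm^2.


Step 1: eps_ox = 3.9 * 8.854e-14 = 3.45306e-13 F/cm
Step 2: tox in cm = 21.45 nm * 1e-7 = 2.1450e-06 cm
Step 3: Cox = 3.45306e-13 / 2.1450e-06 = 1.61e-07 F/cm^2

1.61e-07


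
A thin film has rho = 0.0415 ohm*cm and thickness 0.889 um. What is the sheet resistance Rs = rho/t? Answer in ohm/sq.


Step 1: Convert thickness to cm: t = 0.889 um = 8.8900e-05 cm
Step 2: Rs = rho / t = 0.0415 / 8.8900e-05
Step 3: Rs = 466.8 ohm/sq

466.8


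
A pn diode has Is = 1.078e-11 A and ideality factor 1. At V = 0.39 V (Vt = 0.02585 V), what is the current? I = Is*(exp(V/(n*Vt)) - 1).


Step 1: V/(n*Vt) = 0.39/(1*0.02585) = 15.0870
Step 2: exp(15.0870) = 3.5662e+06
Step 3: I = 1.078e-11 * (3.5662e+06 - 1) = 3.84e-05 A

3.84e-05


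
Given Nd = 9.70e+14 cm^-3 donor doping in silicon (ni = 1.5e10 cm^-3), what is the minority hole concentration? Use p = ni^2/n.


Step 1: Since Nd >> ni, n ≈ Nd = 9.70e+14 cm^-3
Step 2: p = ni^2 / n = (1.5e10)^2 / 9.70e+14
Step 3: p = 2.25e20 / 9.70e+14 = 2.32e+05 cm^-3

2.32e+05


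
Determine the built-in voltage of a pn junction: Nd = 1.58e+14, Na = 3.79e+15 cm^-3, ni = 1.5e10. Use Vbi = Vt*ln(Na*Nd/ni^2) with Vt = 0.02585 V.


Step 1: Compute Na*Nd/ni^2 = 3.79e+15 * 1.58e+14 / (1.5e10)^2 = 2.6614e+09
Step 2: ln(2.6614e+09) = 21.7021
Step 3: Vbi = 0.02585 * 21.7021 = 0.561 V

0.561


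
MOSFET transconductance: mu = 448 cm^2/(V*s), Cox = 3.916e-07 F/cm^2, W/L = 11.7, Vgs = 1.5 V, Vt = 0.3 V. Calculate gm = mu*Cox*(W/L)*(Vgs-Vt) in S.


Step 1: Vov = Vgs - Vt = 1.5 - 0.3 = 1.2 V
Step 2: gm = mu * Cox * (W/L) * Vov
Step 3: gm = 448 * 3.916e-07 * 11.7 * 1.2 = 2.46e-03 S

2.46e-03


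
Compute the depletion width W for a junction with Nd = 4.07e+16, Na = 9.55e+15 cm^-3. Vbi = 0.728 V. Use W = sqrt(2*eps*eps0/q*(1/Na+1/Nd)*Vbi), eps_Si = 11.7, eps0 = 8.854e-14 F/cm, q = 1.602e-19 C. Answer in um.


Step 1: 1/Na + 1/Nd = 1/9.55e+15 + 1/4.07e+16 = 1.29282e-16
Step 2: 2*eps*eps0/q = 2*11.7*8.854e-14/1.602e-19 = 1.293281e+07
Step 3: W^2 = 1.293281e+07 * 1.29282e-16 * 0.728 = 1.21720e-09
Step 4: W = sqrt(1.21720e-09) = 3.489e-05 cm = 0.3489 um

0.3489


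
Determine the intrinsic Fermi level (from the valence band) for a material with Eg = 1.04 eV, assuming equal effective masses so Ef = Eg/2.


Step 1: For an intrinsic semiconductor, the Fermi level sits at midgap.
Step 2: Ef = Eg / 2 = 1.04 / 2 = 0.52 eV

0.52


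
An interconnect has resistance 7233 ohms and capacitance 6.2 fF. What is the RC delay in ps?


Step 1: tau = R * C
Step 2: tau = 7233 * 6.2 fF = 7233 * 6.2e-15 F
Step 3: tau = 4.48446e-11 s = 44.8446 ps

44.8446


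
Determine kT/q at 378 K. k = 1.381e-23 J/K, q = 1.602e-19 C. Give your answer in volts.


Step 1: kT = 1.381e-23 * 378 = 5.22018e-21 J
Step 2: Vt = kT/q = 5.22018e-21 / 1.602e-19
Step 3: Vt = 0.03259 V

0.03259


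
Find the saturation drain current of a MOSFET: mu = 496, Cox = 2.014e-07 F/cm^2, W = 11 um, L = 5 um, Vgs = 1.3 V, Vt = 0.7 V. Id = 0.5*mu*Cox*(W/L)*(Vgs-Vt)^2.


Step 1: Overdrive voltage Vov = Vgs - Vt = 1.3 - 0.7 = 0.6 V
Step 2: W/L = 11/5 = 2.2
Step 3: Id = 0.5 * 496 * 2.014e-07 * 2.2 * 0.6^2
Step 4: Id = 3.96e-05 A

3.96e-05


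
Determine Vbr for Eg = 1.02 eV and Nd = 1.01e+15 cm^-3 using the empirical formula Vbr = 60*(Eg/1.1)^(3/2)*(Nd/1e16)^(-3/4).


Step 1: Eg/1.1 = 1.02/1.1 = 0.927273
Step 2: (Eg/1.1)^1.5 = 0.927273^1.5 = 0.892918
Step 3: (Nd/1e16)^(-0.75) = (0.101)^(-0.75) = 5.581603
Step 4: Vbr = 60 * 0.892918 * 5.581603 = 299.0 V

299.0


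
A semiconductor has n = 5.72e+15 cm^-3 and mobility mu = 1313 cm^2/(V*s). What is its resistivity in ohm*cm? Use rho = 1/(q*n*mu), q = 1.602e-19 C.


Step 1: sigma = q * n * mu = 1.602e-19 * 5.72e+15 * 1313 = 1.20316e+00 S/cm
Step 2: rho = 1 / sigma = 1 / 1.20316e+00 = 0.8311 ohm*cm

0.8311


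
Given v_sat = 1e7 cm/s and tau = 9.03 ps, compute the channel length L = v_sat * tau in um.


Step 1: tau in seconds = 9.03 ps * 1e-12 = 9.0300e-12 s
Step 2: L = v_sat * tau = 1e7 * 9.0300e-12 = 9.0300e-05 cm
Step 3: L in um = 9.0300e-05 * 1e4 = 0.903 um

0.903


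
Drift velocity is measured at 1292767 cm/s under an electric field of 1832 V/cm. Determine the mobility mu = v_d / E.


Step 1: mu = v_d / E
Step 2: mu = 1292767 / 1832
Step 3: mu = 705.66 cm^2/(V*s)

705.66


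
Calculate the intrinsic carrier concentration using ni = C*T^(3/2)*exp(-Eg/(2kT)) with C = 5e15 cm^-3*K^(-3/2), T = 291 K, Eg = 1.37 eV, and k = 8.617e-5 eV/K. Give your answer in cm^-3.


Step 1: Compute kT = 8.617e-5 * 291 = 0.02507547 eV
Step 2: Exponent = -Eg/(2kT) = -1.37/(2*0.02507547) = -27.31753
Step 3: T^(3/2) = 291^1.5 = 4964.09
Step 4: ni = 5e15 * 4964.09 * exp(-27.31753) = 3.40e+07 cm^-3

3.40e+07


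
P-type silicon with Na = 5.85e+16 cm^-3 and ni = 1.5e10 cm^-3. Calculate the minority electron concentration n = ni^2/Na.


Step 1: Majority hole concentration p ≈ Na = 5.85e+16 cm^-3
Step 2: n = ni^2 / Na = (1.5e10)^2 / 5.85e+16
Step 3: n = 3.85e+03 cm^-3

3.85e+03


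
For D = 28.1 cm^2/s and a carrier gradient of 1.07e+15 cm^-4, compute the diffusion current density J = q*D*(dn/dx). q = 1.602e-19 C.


Step 1: J = q * D * (dn/dx)
Step 2: J = 1.602e-19 * 28.1 * 1.07e+15
Step 3: J = 4.82e-03 A/cm^2

4.82e-03


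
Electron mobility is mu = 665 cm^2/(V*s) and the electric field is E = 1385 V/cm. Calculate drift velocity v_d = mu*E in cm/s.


Step 1: v_d = mu * E
Step 2: v_d = 665 * 1385 = 921025
Step 3: v_d = 9.21e+05 cm/s

9.21e+05


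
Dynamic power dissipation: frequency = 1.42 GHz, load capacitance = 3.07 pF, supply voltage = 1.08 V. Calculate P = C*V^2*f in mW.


Step 1: V^2 = 1.08^2 = 1.1664 V^2
Step 2: P = C*V^2*f = 3.07e-12 F * 1.1664 * 1.42e9 Hz
Step 3: P = 5.08480416e-03 W
Step 4: P = 5.085 mW

5.085


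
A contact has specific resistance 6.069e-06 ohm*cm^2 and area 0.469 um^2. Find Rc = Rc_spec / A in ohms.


Step 1: Convert area to cm^2: 0.469 um^2 = 4.6900e-09 cm^2
Step 2: Rc = Rc_spec / A = 6.069e-06 / 4.6900e-09
Step 3: Rc = 1.29e+03 ohms

1.29e+03


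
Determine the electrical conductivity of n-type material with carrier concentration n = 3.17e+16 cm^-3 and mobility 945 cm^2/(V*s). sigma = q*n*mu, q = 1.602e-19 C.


Step 1: sigma = q * n * mu
Step 2: sigma = 1.602e-19 * 3.17e+16 * 945
Step 3: sigma = 4.799e+00 S/cm

4.799e+00


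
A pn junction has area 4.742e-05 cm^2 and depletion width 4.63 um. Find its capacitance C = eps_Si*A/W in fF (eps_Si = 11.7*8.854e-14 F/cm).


Step 1: eps_Si = 11.7 * 8.854e-14 = 1.035918e-12 F/cm
Step 2: W in cm = 4.63 * 1e-4 = 4.63e-04 cm
Step 3: C = 1.035918e-12 * 4.742e-05 / 4.63e-04 = 1.060977e-13 F
Step 4: C = 106.1 fF

106.1


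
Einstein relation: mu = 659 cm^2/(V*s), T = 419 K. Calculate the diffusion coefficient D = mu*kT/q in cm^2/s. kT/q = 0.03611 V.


Step 1: D = mu * (kT/q)
Step 2: D = 659 * 0.03611
Step 3: D = 23.8 cm^2/s

23.8


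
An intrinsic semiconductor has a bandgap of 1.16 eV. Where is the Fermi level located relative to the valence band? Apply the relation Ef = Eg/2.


Step 1: For an intrinsic semiconductor, the Fermi level sits at midgap.
Step 2: Ef = Eg / 2 = 1.16 / 2 = 0.58 eV

0.58


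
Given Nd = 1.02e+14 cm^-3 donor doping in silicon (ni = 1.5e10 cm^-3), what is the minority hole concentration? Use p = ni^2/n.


Step 1: Since Nd >> ni, n ≈ Nd = 1.02e+14 cm^-3
Step 2: p = ni^2 / n = (1.5e10)^2 / 1.02e+14
Step 3: p = 2.25e20 / 1.02e+14 = 2.21e+06 cm^-3

2.21e+06


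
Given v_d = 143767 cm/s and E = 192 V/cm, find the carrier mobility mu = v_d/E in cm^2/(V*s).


Step 1: mu = v_d / E
Step 2: mu = 143767 / 192
Step 3: mu = 748.79 cm^2/(V*s)

748.79


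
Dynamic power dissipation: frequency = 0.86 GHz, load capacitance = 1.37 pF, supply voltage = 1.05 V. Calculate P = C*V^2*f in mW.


Step 1: V^2 = 1.05^2 = 1.1025 V^2
Step 2: P = C*V^2*f = 1.37e-12 F * 1.1025 * 0.86e9 Hz
Step 3: P = 1.2989655e-03 W
Step 4: P = 1.299 mW

1.299


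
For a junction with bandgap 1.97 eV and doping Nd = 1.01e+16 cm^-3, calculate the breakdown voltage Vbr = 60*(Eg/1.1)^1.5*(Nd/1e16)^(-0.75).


Step 1: Eg/1.1 = 1.97/1.1 = 1.790909
Step 2: (Eg/1.1)^1.5 = 1.790909^1.5 = 2.396681
Step 3: (Nd/1e16)^(-0.75) = (1.01)^(-0.75) = 0.992565
Step 4: Vbr = 60 * 2.396681 * 0.992565 = 142.7 V

142.7


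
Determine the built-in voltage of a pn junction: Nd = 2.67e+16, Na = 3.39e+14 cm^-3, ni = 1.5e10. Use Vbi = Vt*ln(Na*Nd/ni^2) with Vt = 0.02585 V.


Step 1: Compute Na*Nd/ni^2 = 3.39e+14 * 2.67e+16 / (1.5e10)^2 = 4.0228e+10
Step 2: ln(4.0228e+10) = 24.4178
Step 3: Vbi = 0.02585 * 24.4178 = 0.631 V

0.631


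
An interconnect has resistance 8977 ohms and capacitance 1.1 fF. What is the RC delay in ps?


Step 1: tau = R * C
Step 2: tau = 8977 * 1.1 fF = 8977 * 1.1e-15 F
Step 3: tau = 9.8747e-12 s = 9.8747 ps

9.8747


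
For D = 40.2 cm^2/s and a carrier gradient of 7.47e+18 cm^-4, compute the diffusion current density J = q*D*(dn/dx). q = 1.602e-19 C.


Step 1: J = q * D * (dn/dx)
Step 2: J = 1.602e-19 * 40.2 * 7.47e+18
Step 3: J = 4.81e+01 A/cm^2

4.81e+01


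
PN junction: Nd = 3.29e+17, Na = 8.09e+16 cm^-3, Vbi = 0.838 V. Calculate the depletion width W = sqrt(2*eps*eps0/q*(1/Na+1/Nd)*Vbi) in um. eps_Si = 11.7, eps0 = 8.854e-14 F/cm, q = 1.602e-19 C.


Step 1: 1/Na + 1/Nd = 1/8.09e+16 + 1/3.29e+17 = 1.54005e-17
Step 2: 2*eps*eps0/q = 2*11.7*8.854e-14/1.602e-19 = 1.293281e+07
Step 3: W^2 = 1.293281e+07 * 1.54005e-17 * 0.838 = 1.66906e-10
Step 4: W = sqrt(1.66906e-10) = 1.292e-05 cm = 0.1292 um

0.1292


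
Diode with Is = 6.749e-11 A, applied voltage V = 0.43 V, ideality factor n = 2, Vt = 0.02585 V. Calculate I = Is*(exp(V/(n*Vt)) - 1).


Step 1: V/(n*Vt) = 0.43/(2*0.02585) = 8.3172
Step 2: exp(8.3172) = 4.0937e+03
Step 3: I = 6.749e-11 * (4.0937e+03 - 1) = 2.76e-07 A

2.76e-07


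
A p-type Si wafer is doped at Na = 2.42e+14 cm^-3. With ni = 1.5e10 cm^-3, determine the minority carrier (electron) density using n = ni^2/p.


Step 1: Majority hole concentration p ≈ Na = 2.42e+14 cm^-3
Step 2: n = ni^2 / Na = (1.5e10)^2 / 2.42e+14
Step 3: n = 9.30e+05 cm^-3

9.30e+05


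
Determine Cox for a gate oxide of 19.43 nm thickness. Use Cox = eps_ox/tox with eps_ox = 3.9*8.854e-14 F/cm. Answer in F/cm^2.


Step 1: eps_ox = 3.9 * 8.854e-14 = 3.45306e-13 F/cm
Step 2: tox in cm = 19.43 nm * 1e-7 = 1.9430e-06 cm
Step 3: Cox = 3.45306e-13 / 1.9430e-06 = 1.78e-07 F/cm^2

1.78e-07


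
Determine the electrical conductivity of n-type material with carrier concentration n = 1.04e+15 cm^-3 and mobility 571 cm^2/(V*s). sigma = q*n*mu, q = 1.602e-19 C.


Step 1: sigma = q * n * mu
Step 2: sigma = 1.602e-19 * 1.04e+15 * 571
Step 3: sigma = 9.513e-02 S/cm

9.513e-02


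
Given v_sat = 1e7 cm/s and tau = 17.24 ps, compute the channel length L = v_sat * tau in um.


Step 1: tau in seconds = 17.24 ps * 1e-12 = 1.7240e-11 s
Step 2: L = v_sat * tau = 1e7 * 1.7240e-11 = 1.7240e-04 cm
Step 3: L in um = 1.7240e-04 * 1e4 = 1.724 um

1.724


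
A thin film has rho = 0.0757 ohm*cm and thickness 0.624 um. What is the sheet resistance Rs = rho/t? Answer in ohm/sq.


Step 1: Convert thickness to cm: t = 0.624 um = 6.2400e-05 cm
Step 2: Rs = rho / t = 0.0757 / 6.2400e-05
Step 3: Rs = 1213.1 ohm/sq

1213.1


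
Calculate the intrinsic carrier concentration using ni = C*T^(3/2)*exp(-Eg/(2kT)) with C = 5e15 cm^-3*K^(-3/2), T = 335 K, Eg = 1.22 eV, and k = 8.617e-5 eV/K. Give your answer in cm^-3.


Step 1: Compute kT = 8.617e-5 * 335 = 0.02886695 eV
Step 2: Exponent = -Eg/(2kT) = -1.22/(2*0.02886695) = -21.13143
Step 3: T^(3/2) = 335^1.5 = 6131.51
Step 4: ni = 5e15 * 6131.51 * exp(-21.13143) = 2.04e+10 cm^-3

2.04e+10


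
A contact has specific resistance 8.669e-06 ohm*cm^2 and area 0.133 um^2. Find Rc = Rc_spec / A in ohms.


Step 1: Convert area to cm^2: 0.133 um^2 = 1.3300e-09 cm^2
Step 2: Rc = Rc_spec / A = 8.669e-06 / 1.3300e-09
Step 3: Rc = 6.52e+03 ohms

6.52e+03


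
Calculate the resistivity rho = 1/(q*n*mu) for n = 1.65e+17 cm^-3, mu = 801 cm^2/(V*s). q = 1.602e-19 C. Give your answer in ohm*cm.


Step 1: sigma = q * n * mu = 1.602e-19 * 1.65e+17 * 801 = 2.11728e+01 S/cm
Step 2: rho = 1 / sigma = 1 / 2.11728e+01 = 0.04723 ohm*cm

0.04723


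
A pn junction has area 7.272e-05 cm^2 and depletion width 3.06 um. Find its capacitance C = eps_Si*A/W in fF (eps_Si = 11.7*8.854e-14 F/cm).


Step 1: eps_Si = 11.7 * 8.854e-14 = 1.035918e-12 F/cm
Step 2: W in cm = 3.06 * 1e-4 = 3.06e-04 cm
Step 3: C = 1.035918e-12 * 7.272e-05 / 3.06e-04 = 2.461829e-13 F
Step 4: C = 246.18 fF

246.18


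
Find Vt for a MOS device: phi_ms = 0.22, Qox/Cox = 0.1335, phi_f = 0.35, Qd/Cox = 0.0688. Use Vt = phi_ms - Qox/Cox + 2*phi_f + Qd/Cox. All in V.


Step 1: Vt = phi_ms - Qox/Cox + 2*phi_f + Qd/Cox
Step 2: Vt = 0.22 - 0.1335 + 2*0.35 + 0.0688
Step 3: Vt = 0.22 - 0.1335 + 0.7 + 0.0688
Step 4: Vt = 0.8553 V

0.8553


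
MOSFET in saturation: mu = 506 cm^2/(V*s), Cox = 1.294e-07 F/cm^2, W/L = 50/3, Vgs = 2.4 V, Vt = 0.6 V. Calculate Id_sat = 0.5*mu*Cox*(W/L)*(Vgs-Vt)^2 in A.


Step 1: Overdrive voltage Vov = Vgs - Vt = 2.4 - 0.6 = 1.8 V
Step 2: W/L = 50/3 = 16.6667
Step 3: Id = 0.5 * 506 * 1.294e-07 * 16.6667 * 1.8^2
Step 4: Id = 1.77e-03 A

1.77e-03


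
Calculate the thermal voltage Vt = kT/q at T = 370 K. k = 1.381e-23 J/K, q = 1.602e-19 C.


Step 1: kT = 1.381e-23 * 370 = 5.1097e-21 J
Step 2: Vt = kT/q = 5.1097e-21 / 1.602e-19
Step 3: Vt = 0.0319 V

0.0319


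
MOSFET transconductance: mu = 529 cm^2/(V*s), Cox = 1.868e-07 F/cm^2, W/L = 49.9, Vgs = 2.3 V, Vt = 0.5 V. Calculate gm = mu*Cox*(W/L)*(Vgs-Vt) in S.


Step 1: Vov = Vgs - Vt = 2.3 - 0.5 = 1.8 V
Step 2: gm = mu * Cox * (W/L) * Vov
Step 3: gm = 529 * 1.868e-07 * 49.9 * 1.8 = 8.88e-03 S

8.88e-03


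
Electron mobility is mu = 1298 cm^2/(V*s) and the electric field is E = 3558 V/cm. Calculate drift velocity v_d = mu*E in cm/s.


Step 1: v_d = mu * E
Step 2: v_d = 1298 * 3558 = 4618284
Step 3: v_d = 4.62e+06 cm/s

4.62e+06


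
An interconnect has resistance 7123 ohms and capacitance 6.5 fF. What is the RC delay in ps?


Step 1: tau = R * C
Step 2: tau = 7123 * 6.5 fF = 7123 * 6.5e-15 F
Step 3: tau = 4.62995e-11 s = 46.2995 ps

46.2995


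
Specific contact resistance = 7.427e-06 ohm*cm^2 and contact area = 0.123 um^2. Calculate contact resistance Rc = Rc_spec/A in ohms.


Step 1: Convert area to cm^2: 0.123 um^2 = 1.2300e-09 cm^2
Step 2: Rc = Rc_spec / A = 7.427e-06 / 1.2300e-09
Step 3: Rc = 6.04e+03 ohms

6.04e+03


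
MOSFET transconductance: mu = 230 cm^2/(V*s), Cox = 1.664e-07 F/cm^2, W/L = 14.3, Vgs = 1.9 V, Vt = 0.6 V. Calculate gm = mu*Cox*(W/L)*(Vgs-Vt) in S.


Step 1: Vov = Vgs - Vt = 1.9 - 0.6 = 1.3 V
Step 2: gm = mu * Cox * (W/L) * Vov
Step 3: gm = 230 * 1.664e-07 * 14.3 * 1.3 = 7.11e-04 S

7.11e-04


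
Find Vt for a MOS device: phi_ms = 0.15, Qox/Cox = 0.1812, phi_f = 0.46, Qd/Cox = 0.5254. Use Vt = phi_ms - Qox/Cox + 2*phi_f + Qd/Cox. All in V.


Step 1: Vt = phi_ms - Qox/Cox + 2*phi_f + Qd/Cox
Step 2: Vt = 0.15 - 0.1812 + 2*0.46 + 0.5254
Step 3: Vt = 0.15 - 0.1812 + 0.92 + 0.5254
Step 4: Vt = 1.4142 V

1.4142


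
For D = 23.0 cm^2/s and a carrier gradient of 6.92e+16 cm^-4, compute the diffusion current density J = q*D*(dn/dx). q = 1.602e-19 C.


Step 1: J = q * D * (dn/dx)
Step 2: J = 1.602e-19 * 23.0 * 6.92e+16
Step 3: J = 2.55e-01 A/cm^2

2.55e-01


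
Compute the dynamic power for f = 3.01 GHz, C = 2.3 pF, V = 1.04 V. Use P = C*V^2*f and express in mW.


Step 1: V^2 = 1.04^2 = 1.0816 V^2
Step 2: P = C*V^2*f = 2.3e-12 F * 1.0816 * 3.01e9 Hz
Step 3: P = 7.4879168e-03 W
Step 4: P = 7.488 mW

7.488


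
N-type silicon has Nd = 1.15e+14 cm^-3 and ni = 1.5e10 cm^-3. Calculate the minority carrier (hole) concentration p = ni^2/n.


Step 1: Since Nd >> ni, n ≈ Nd = 1.15e+14 cm^-3
Step 2: p = ni^2 / n = (1.5e10)^2 / 1.15e+14
Step 3: p = 2.25e20 / 1.15e+14 = 1.96e+06 cm^-3

1.96e+06


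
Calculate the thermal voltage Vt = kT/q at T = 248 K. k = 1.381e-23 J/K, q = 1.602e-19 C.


Step 1: kT = 1.381e-23 * 248 = 3.42488e-21 J
Step 2: Vt = kT/q = 3.42488e-21 / 1.602e-19
Step 3: Vt = 0.02138 V

0.02138


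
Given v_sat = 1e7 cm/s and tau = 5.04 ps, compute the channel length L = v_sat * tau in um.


Step 1: tau in seconds = 5.04 ps * 1e-12 = 5.0400e-12 s
Step 2: L = v_sat * tau = 1e7 * 5.0400e-12 = 5.0400e-05 cm
Step 3: L in um = 5.0400e-05 * 1e4 = 0.504 um

0.504


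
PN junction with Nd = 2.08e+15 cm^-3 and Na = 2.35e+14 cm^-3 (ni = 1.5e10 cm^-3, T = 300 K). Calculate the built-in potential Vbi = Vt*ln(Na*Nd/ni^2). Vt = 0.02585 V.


Step 1: Compute Na*Nd/ni^2 = 2.35e+14 * 2.08e+15 / (1.5e10)^2 = 2.1724e+09
Step 2: ln(2.1724e+09) = 21.4991
Step 3: Vbi = 0.02585 * 21.4991 = 0.556 V

0.556


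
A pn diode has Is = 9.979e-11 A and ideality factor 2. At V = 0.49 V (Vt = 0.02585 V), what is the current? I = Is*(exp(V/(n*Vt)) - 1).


Step 1: V/(n*Vt) = 0.49/(2*0.02585) = 9.4778
Step 2: exp(9.4778) = 1.3066e+04
Step 3: I = 9.979e-11 * (1.3066e+04 - 1) = 1.30e-06 A

1.30e-06


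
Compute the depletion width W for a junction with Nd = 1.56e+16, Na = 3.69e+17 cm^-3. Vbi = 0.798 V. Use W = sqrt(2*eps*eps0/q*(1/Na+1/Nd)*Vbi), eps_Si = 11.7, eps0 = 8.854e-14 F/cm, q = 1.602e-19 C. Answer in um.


Step 1: 1/Na + 1/Nd = 1/3.69e+17 + 1/1.56e+16 = 6.68126e-17
Step 2: 2*eps*eps0/q = 2*11.7*8.854e-14/1.602e-19 = 1.293281e+07
Step 3: W^2 = 1.293281e+07 * 6.68126e-17 * 0.798 = 6.89532e-10
Step 4: W = sqrt(6.89532e-10) = 2.626e-05 cm = 0.2626 um

0.2626


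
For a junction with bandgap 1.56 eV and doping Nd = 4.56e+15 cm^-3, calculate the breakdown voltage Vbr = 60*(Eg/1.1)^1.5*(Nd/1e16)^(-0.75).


Step 1: Eg/1.1 = 1.56/1.1 = 1.418182
Step 2: (Eg/1.1)^1.5 = 1.418182^1.5 = 1.688877
Step 3: (Nd/1e16)^(-0.75) = (0.456)^(-0.75) = 1.802090
Step 4: Vbr = 60 * 1.688877 * 1.802090 = 182.6 V

182.6


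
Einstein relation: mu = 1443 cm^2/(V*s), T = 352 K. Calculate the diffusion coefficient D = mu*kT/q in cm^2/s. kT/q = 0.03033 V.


Step 1: D = mu * (kT/q)
Step 2: D = 1443 * 0.03033
Step 3: D = 43.77 cm^2/s

43.77


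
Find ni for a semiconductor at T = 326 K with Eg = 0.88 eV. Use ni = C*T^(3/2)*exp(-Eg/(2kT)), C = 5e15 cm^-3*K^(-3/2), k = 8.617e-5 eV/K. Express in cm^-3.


Step 1: Compute kT = 8.617e-5 * 326 = 0.02809142 eV
Step 2: Exponent = -Eg/(2kT) = -0.88/(2*0.02809142) = -15.66315
Step 3: T^(3/2) = 326^1.5 = 5886.08
Step 4: ni = 5e15 * 5886.08 * exp(-15.66315) = 4.64e+12 cm^-3

4.64e+12


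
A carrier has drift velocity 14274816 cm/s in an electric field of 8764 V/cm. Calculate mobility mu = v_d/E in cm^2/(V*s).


Step 1: mu = v_d / E
Step 2: mu = 14274816 / 8764
Step 3: mu = 1628.8 cm^2/(V*s)

1628.8


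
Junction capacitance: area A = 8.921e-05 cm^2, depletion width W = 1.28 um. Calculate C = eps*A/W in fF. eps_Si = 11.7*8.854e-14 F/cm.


Step 1: eps_Si = 11.7 * 8.854e-14 = 1.035918e-12 F/cm
Step 2: W in cm = 1.28 * 1e-4 = 1.28e-04 cm
Step 3: C = 1.035918e-12 * 8.921e-05 / 1.28e-04 = 7.219863e-13 F
Step 4: C = 721.99 fF

721.99


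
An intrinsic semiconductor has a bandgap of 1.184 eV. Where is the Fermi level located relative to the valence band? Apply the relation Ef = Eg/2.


Step 1: For an intrinsic semiconductor, the Fermi level sits at midgap.
Step 2: Ef = Eg / 2 = 1.184 / 2 = 0.592 eV

0.592


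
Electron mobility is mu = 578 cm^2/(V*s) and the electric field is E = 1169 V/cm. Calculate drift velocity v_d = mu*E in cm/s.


Step 1: v_d = mu * E
Step 2: v_d = 578 * 1169 = 675682
Step 3: v_d = 6.76e+05 cm/s

6.76e+05


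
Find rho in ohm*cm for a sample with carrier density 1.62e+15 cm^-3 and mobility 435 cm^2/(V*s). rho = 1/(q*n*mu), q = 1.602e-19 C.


Step 1: sigma = q * n * mu = 1.602e-19 * 1.62e+15 * 435 = 1.12893e-01 S/cm
Step 2: rho = 1 / sigma = 1 / 1.12893e-01 = 8.858 ohm*cm

8.858


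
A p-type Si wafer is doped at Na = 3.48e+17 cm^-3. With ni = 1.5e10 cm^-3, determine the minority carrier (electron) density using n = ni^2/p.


Step 1: Majority hole concentration p ≈ Na = 3.48e+17 cm^-3
Step 2: n = ni^2 / Na = (1.5e10)^2 / 3.48e+17
Step 3: n = 6.47e+02 cm^-3

6.47e+02


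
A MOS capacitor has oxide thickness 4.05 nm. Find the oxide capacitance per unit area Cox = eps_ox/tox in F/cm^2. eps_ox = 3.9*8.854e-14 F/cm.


Step 1: eps_ox = 3.9 * 8.854e-14 = 3.45306e-13 F/cm
Step 2: tox in cm = 4.05 nm * 1e-7 = 4.0500e-07 cm
Step 3: Cox = 3.45306e-13 / 4.0500e-07 = 8.53e-07 F/cm^2

8.53e-07


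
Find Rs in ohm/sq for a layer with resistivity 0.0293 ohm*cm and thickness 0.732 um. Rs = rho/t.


Step 1: Convert thickness to cm: t = 0.732 um = 7.3200e-05 cm
Step 2: Rs = rho / t = 0.0293 / 7.3200e-05
Step 3: Rs = 400.3 ohm/sq

400.3


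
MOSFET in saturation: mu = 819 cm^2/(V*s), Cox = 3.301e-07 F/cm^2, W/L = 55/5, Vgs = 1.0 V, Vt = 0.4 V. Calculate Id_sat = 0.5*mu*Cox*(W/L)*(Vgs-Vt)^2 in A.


Step 1: Overdrive voltage Vov = Vgs - Vt = 1.0 - 0.4 = 0.6 V
Step 2: W/L = 55/5 = 11
Step 3: Id = 0.5 * 819 * 3.301e-07 * 11 * 0.6^2
Step 4: Id = 5.35e-04 A

5.35e-04


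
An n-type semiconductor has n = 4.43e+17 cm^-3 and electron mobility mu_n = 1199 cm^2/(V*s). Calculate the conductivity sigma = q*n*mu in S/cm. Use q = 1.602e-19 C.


Step 1: sigma = q * n * mu
Step 2: sigma = 1.602e-19 * 4.43e+17 * 1199
Step 3: sigma = 8.509e+01 S/cm

8.509e+01


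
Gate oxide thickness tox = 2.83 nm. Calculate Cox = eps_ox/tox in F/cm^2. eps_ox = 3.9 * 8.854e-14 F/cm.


Step 1: eps_ox = 3.9 * 8.854e-14 = 3.45306e-13 F/cm
Step 2: tox in cm = 2.83 nm * 1e-7 = 2.8300e-07 cm
Step 3: Cox = 3.45306e-13 / 2.8300e-07 = 1.22e-06 F/cm^2

1.22e-06


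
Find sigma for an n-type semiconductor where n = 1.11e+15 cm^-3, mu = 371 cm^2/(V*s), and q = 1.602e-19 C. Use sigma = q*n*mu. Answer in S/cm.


Step 1: sigma = q * n * mu
Step 2: sigma = 1.602e-19 * 1.11e+15 * 371
Step 3: sigma = 6.597e-02 S/cm

6.597e-02


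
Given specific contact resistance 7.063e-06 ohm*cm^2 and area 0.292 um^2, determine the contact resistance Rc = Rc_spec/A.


Step 1: Convert area to cm^2: 0.292 um^2 = 2.9200e-09 cm^2
Step 2: Rc = Rc_spec / A = 7.063e-06 / 2.9200e-09
Step 3: Rc = 2.42e+03 ohms

2.42e+03


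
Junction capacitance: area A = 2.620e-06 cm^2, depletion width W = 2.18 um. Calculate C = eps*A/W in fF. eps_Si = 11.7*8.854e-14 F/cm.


Step 1: eps_Si = 11.7 * 8.854e-14 = 1.035918e-12 F/cm
Step 2: W in cm = 2.18 * 1e-4 = 2.18e-04 cm
Step 3: C = 1.035918e-12 * 2.620e-06 / 2.18e-04 = 1.245002e-14 F
Step 4: C = 12.45 fF

12.45


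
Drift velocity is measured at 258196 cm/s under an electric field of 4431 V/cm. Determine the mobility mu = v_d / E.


Step 1: mu = v_d / E
Step 2: mu = 258196 / 4431
Step 3: mu = 58.27 cm^2/(V*s)

58.27


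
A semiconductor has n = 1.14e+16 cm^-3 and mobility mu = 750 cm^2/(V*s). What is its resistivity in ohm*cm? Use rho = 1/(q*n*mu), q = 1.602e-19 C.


Step 1: sigma = q * n * mu = 1.602e-19 * 1.14e+16 * 750 = 1.36971e+00 S/cm
Step 2: rho = 1 / sigma = 1 / 1.36971e+00 = 0.7301 ohm*cm

0.7301


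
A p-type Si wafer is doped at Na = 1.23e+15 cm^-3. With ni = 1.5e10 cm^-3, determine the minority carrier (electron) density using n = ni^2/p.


Step 1: Majority hole concentration p ≈ Na = 1.23e+15 cm^-3
Step 2: n = ni^2 / Na = (1.5e10)^2 / 1.23e+15
Step 3: n = 1.83e+05 cm^-3

1.83e+05


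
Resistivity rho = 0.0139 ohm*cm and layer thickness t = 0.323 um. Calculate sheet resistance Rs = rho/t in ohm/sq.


Step 1: Convert thickness to cm: t = 0.323 um = 3.2300e-05 cm
Step 2: Rs = rho / t = 0.0139 / 3.2300e-05
Step 3: Rs = 430.3 ohm/sq

430.3


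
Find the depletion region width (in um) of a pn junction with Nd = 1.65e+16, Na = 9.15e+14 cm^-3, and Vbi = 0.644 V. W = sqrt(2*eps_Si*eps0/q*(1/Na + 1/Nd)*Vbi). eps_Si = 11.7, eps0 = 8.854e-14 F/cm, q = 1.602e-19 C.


Step 1: 1/Na + 1/Nd = 1/9.15e+14 + 1/1.65e+16 = 1.15350e-15
Step 2: 2*eps*eps0/q = 2*11.7*8.854e-14/1.602e-19 = 1.293281e+07
Step 3: W^2 = 1.293281e+07 * 1.15350e-15 * 0.644 = 9.60719e-09
Step 4: W = sqrt(9.60719e-09) = 9.802e-05 cm = 0.9802 um

0.9802
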